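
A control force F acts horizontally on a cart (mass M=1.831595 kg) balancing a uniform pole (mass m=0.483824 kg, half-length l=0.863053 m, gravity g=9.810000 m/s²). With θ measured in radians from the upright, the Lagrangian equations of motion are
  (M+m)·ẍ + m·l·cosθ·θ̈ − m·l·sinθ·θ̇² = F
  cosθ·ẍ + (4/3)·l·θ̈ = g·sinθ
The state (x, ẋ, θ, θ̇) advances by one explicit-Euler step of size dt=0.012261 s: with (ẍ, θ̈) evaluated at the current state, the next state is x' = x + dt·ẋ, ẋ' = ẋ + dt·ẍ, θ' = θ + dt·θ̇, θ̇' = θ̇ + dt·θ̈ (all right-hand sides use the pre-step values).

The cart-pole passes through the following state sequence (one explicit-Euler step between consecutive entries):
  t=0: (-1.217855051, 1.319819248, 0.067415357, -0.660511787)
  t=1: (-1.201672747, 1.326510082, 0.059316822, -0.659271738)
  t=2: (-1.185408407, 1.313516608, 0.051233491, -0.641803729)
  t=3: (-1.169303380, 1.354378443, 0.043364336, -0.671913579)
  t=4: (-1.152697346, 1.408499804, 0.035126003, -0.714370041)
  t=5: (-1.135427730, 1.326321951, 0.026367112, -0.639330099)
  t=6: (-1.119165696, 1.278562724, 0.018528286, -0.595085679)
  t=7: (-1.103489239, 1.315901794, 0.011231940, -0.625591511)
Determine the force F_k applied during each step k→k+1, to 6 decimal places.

step 0→1:
  ẍ = (ẋ'−ẋ)/dt = (1.326510082−1.319819248)/0.012261 = 0.545701
  θ̈ = (θ̇'−θ̇)/dt = (-0.659271738−-0.660511787)/0.012261 = 0.101138
  sinθ=0.067364, cosθ=0.997728
  F = (M+m)·ẍ + m·l·cosθ·θ̈ − m·l·sinθ·θ̇² = 1.263525 + 0.042136 − 0.012272 = 1.293389
step 1→2:
  ẍ = (ẋ'−ẋ)/dt = (1.313516608−1.326510082)/0.012261 = -1.059740
  θ̈ = (θ̇'−θ̇)/dt = (-0.641803729−-0.659271738)/0.012261 = 1.424681
  sinθ=0.059282, cosθ=0.998241
  F = (M+m)·ẍ + m·l·cosθ·θ̈ − m·l·sinθ·θ̇² = -2.453742 + 0.593852 − 0.010759 = -1.870650
step 2→3:
  ẍ = (ẋ'−ẋ)/dt = (1.354378443−1.313516608)/0.012261 = 3.332667
  θ̈ = (θ̇'−θ̇)/dt = (-0.671913579−-0.641803729)/0.012261 = -2.455742
  sinθ=0.051211, cosθ=0.998688
  F = (M+m)·ẍ + m·l·cosθ·θ̈ − m·l·sinθ·θ̇² = 7.716521 + -1.024088 − 0.008808 = 6.683625
step 3→4:
  ẍ = (ẋ'−ẋ)/dt = (1.408499804−1.354378443)/0.012261 = 4.414107
  θ̈ = (θ̇'−θ̇)/dt = (-0.714370041−-0.671913579)/0.012261 = -3.462724
  sinθ=0.043351, cosθ=0.999060
  F = (M+m)·ẍ + m·l·cosθ·θ̈ − m·l·sinθ·θ̇² = 10.220506 + -1.444556 − 0.008172 = 8.767778
step 4→5:
  ẍ = (ẋ'−ẋ)/dt = (1.326321951−1.408499804)/0.012261 = -6.702378
  θ̈ = (θ̇'−θ̇)/dt = (-0.639330099−-0.714370041)/0.012261 = 6.120214
  sinθ=0.035119, cosθ=0.999383
  F = (M+m)·ẍ + m·l·cosθ·θ̈ − m·l·sinθ·θ̇² = -15.518813 + 2.554015 − 0.007484 = -12.972281
step 5→6:
  ẍ = (ẋ'−ẋ)/dt = (1.278562724−1.326321951)/0.012261 = -3.895215
  θ̈ = (θ̇'−θ̇)/dt = (-0.595085679−-0.639330099)/0.012261 = 3.608549
  sinθ=0.026364, cosθ=0.999652
  F = (M+m)·ẍ + m·l·cosθ·θ̈ − m·l·sinθ·θ̇² = -9.019054 + 1.506283 − 0.004500 = -7.517271
step 6→7:
  ẍ = (ẋ'−ẋ)/dt = (1.315901794−1.278562724)/0.012261 = 3.045353
  θ̈ = (θ̇'−θ̇)/dt = (-0.625591511−-0.595085679)/0.012261 = -2.488038
  sinθ=0.018527, cosθ=0.999828
  F = (M+m)·ẍ + m·l·cosθ·θ̈ − m·l·sinθ·θ̇² = 7.051268 + -1.038741 − 0.002740 = 6.009787

F_0 = 1.293389 N
F_1 = -1.870650 N
F_2 = 6.683625 N
F_3 = 8.767778 N
F_4 = -12.972281 N
F_5 = -7.517271 N
F_6 = 6.009787 N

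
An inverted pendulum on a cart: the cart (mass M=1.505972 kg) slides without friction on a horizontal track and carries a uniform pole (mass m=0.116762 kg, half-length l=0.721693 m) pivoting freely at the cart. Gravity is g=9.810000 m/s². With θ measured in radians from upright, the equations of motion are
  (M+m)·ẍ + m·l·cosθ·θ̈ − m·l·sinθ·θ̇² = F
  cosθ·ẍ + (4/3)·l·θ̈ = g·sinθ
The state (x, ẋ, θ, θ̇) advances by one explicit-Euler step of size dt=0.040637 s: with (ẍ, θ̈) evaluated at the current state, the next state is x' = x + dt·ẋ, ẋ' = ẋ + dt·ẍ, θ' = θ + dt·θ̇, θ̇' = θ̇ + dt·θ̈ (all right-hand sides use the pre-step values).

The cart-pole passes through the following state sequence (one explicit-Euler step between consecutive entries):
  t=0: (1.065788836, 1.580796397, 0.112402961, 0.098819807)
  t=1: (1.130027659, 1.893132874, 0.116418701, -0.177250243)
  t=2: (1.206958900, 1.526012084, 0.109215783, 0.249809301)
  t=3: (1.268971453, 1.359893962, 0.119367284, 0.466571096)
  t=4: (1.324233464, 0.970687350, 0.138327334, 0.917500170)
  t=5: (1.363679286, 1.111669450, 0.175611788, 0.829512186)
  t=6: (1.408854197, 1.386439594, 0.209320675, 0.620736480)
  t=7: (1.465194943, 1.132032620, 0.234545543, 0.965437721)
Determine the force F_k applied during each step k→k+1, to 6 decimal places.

step 0→1:
  ẍ = (ẋ'−ẋ)/dt = (1.893132874−1.580796397)/0.040637 = 7.686012
  θ̈ = (θ̇'−θ̇)/dt = (-0.177250243−0.098819807)/0.040637 = -6.793564
  sinθ=0.112166, cosθ=0.993689
  F = (M+m)·ẍ + m·l·cosθ·θ̈ − m·l·sinθ·θ̇² = 12.472353 + -0.568856 − 0.000092 = 11.903405
step 1→2:
  ẍ = (ẋ'−ẋ)/dt = (1.526012084−1.893132874)/0.040637 = -9.034151
  θ̈ = (θ̇'−θ̇)/dt = (0.249809301−-0.177250243)/0.040637 = 10.509131
  sinθ=0.116156, cosθ=0.993231
  F = (M+m)·ẍ + m·l·cosθ·θ̈ − m·l·sinθ·θ̇² = -14.660024 + 0.879571 − 0.000308 = -13.780760
step 2→3:
  ẍ = (ẋ'−ẋ)/dt = (1.359893962−1.526012084)/0.040637 = -4.087854
  θ̈ = (θ̇'−θ̇)/dt = (0.466571096−0.249809301)/0.040637 = 5.334099
  sinθ=0.108999, cosθ=0.994042
  F = (M+m)·ẍ + m·l·cosθ·θ̈ − m·l·sinθ·θ̇² = -6.633500 + 0.446807 − 0.000573 = -6.187266
step 3→4:
  ẍ = (ẋ'−ẋ)/dt = (0.970687350−1.359893962)/0.040637 = -9.577641
  θ̈ = (θ̇'−θ̇)/dt = (0.917500170−0.466571096)/0.040637 = 11.096515
  sinθ=0.119084, cosθ=0.992884
  F = (M+m)·ẍ + m·l·cosθ·θ̈ − m·l·sinθ·θ̇² = -15.541964 + 0.928409 − 0.002184 = -14.615740
step 4→5:
  ẍ = (ẋ'−ẋ)/dt = (1.111669450−0.970687350)/0.040637 = 3.469304
  θ̈ = (θ̇'−θ̇)/dt = (0.829512186−0.917500170)/0.040637 = -2.165219
  sinθ=0.137887, cosθ=0.990448
  F = (M+m)·ẍ + m·l·cosθ·θ̈ − m·l·sinθ·θ̇² = 5.629757 + -0.180712 − 0.009781 = 5.439264
step 5→6:
  ẍ = (ẋ'−ẋ)/dt = (1.386439594−1.111669450)/0.040637 = 6.761575
  θ̈ = (θ̇'−θ̇)/dt = (0.620736480−0.829512186)/0.040637 = -5.137577
  sinθ=0.174711, cosθ=0.984620
  F = (M+m)·ẍ + m·l·cosθ·θ̈ − m·l·sinθ·θ̇² = 10.972238 + -0.426266 − 0.010130 = 10.535842
step 6→7:
  ẍ = (ẋ'−ẋ)/dt = (1.132032620−1.386439594)/0.040637 = -6.260476
  θ̈ = (θ̇'−θ̇)/dt = (0.965437721−0.620736480)/0.040637 = 8.482448
  sinθ=0.207795, cosθ=0.978172
  F = (M+m)·ẍ + m·l·cosθ·θ̈ − m·l·sinθ·θ̇² = -10.159088 + 0.699183 − 0.006747 = -9.466652

F_0 = 11.903405 N
F_1 = -13.780760 N
F_2 = -6.187266 N
F_3 = -14.615740 N
F_4 = 5.439264 N
F_5 = 10.535842 N
F_6 = -9.466652 N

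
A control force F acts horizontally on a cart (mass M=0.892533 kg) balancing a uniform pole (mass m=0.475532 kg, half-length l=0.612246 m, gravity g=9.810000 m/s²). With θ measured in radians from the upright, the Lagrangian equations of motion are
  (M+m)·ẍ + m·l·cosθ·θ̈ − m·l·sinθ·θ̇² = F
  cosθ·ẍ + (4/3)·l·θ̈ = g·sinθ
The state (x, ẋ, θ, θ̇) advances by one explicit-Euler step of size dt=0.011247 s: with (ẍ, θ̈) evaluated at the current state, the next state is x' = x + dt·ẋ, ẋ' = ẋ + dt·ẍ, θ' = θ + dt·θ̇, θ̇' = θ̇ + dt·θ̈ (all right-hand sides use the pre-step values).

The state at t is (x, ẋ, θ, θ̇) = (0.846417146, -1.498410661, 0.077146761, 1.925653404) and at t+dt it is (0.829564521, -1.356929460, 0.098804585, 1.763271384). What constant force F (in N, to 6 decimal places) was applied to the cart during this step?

F = 12.935358 N

ẍ = (ẋ'−ẋ)/dt = (-1.356929460−-1.498410661)/0.011247 = 12.579461
θ̈ = (θ̇'−θ̇)/dt = (1.763271384−1.925653404)/0.011247 = -14.437807
sinθ=0.077070, cosθ=0.997026
F = (M+m)·ẍ + m·l·cosθ·θ̈ − m·l·sinθ·θ̇² = 17.209521 + -4.190958 − 0.083205 = 12.935358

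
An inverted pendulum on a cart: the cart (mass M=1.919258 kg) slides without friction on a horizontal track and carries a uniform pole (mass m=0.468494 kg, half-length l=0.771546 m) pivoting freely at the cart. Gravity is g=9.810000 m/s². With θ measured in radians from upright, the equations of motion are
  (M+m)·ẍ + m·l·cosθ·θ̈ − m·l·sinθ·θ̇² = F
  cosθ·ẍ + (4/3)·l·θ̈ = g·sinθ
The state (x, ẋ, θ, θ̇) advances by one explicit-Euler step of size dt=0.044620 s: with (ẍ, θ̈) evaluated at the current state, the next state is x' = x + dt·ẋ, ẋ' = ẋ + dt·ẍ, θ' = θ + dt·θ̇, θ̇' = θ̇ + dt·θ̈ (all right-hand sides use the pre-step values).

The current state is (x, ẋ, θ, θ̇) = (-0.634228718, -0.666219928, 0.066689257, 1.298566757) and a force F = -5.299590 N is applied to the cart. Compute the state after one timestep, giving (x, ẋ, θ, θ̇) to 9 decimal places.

(-0.663955451, -0.786381299, 0.124631306, 1.443468032)

sinθ=0.066639835, cosθ=0.997777096
temp = (F + m·l·θ̇²·sinθ)/(M+m) = (-5.299590 + 0.040618916)/2.387752 = -2.202477931
θ̈ = (g·sinθ − cosθ·temp)/(l·(4/3 − m·cos²θ/(M+m))) = 3.247451250
ẍ = temp − m·l·θ̈·cosθ/(M+m) = -2.692993515
Euler: x'=-0.634228718+0.044620·-0.666219928=-0.663955451, ẋ'=-0.666219928+0.044620·-2.692993515=-0.786381299
       θ'=0.066689257+0.044620·1.298566757=0.124631306, θ̇'=1.298566757+0.044620·3.247451250=1.443468032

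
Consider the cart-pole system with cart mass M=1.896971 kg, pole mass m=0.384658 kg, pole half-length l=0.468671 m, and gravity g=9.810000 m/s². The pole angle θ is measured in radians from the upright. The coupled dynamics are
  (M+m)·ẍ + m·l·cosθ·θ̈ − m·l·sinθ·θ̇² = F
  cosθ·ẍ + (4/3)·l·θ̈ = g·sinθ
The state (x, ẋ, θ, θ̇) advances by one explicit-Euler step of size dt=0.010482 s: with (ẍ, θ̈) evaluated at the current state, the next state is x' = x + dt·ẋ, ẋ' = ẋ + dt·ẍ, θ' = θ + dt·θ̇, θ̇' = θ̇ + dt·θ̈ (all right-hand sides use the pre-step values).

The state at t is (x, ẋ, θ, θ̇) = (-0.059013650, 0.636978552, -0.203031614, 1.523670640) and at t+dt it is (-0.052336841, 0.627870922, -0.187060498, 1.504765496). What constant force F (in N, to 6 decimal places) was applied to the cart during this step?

F = -2.216544 N

ẍ = (ẋ'−ẋ)/dt = (0.627870922−0.636978552)/0.010482 = -0.868883
θ̈ = (θ̇'−θ̇)/dt = (1.504765496−1.523670640)/0.010482 = -1.803582
sinθ=-0.201640, cosθ=0.979460
F = (M+m)·ẍ + m·l·cosθ·θ̈ − m·l·sinθ·θ̇² = -1.982468 + -0.318468 − -0.084392 = -2.216544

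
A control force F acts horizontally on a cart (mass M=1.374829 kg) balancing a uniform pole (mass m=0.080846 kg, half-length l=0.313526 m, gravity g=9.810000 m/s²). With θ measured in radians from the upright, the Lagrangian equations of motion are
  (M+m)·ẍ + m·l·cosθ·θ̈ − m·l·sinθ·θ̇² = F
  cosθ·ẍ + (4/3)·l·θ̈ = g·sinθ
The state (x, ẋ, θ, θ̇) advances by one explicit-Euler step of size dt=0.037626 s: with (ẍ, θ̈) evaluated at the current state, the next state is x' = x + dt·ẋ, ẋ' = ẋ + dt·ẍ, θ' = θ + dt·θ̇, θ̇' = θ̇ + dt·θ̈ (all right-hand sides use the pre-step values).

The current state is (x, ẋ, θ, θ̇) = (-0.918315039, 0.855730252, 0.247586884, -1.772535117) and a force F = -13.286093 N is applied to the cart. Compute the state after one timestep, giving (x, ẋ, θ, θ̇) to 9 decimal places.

sinθ=0.245065143, cosθ=0.969506615
temp = (F + m·l·θ̇²·sinθ)/(M+m) = (-13.286093 + 0.019516563)/1.455675 = -9.113693947
θ̈ = (g·sinθ − cosθ·temp)/(l·(4/3 − m·cos²θ/(M+m))) = 27.983023543
ẍ = temp − m·l·θ̈·cosθ/(M+m) = -9.586097429
Euler: x'=-0.918315039+0.037626·0.855730252=-0.886117333, ẋ'=0.855730252+0.037626·-9.586097429=0.495043750
       θ'=0.247586884+0.037626·-1.772535117=0.180893478, θ̇'=-1.772535117+0.037626·27.983023543=-0.719645873

(-0.886117333, 0.495043750, 0.180893478, -0.719645873)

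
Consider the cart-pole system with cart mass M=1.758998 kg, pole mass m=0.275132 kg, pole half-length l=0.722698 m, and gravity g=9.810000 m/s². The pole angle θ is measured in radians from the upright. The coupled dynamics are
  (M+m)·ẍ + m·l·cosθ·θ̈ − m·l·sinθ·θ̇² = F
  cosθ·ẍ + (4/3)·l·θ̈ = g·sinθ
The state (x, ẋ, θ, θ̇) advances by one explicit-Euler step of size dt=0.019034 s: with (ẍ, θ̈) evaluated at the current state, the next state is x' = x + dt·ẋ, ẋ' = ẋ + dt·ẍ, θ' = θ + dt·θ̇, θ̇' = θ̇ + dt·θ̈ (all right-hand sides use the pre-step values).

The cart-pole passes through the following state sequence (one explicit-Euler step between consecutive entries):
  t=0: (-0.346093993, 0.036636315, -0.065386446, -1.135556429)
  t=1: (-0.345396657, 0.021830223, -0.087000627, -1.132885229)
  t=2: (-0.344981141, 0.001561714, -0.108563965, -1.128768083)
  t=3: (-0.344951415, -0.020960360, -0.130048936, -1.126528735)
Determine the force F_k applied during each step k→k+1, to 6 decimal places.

F_0 = -1.537703 N
F_1 = -2.101039 N
F_2 = -2.356189 N

step 0→1:
  ẍ = (ẋ'−ẋ)/dt = (0.021830223−0.036636315)/0.019034 = -0.777876
  θ̈ = (θ̇'−θ̇)/dt = (-1.132885229−-1.135556429)/0.019034 = 0.140338
  sinθ=-0.065340, cosθ=0.997863
  F = (M+m)·ẍ + m·l·cosθ·θ̈ − m·l·sinθ·θ̇² = -1.582301 + 0.027845 − -0.016753 = -1.537703
step 1→2:
  ẍ = (ẋ'−ẋ)/dt = (0.001561714−0.021830223)/0.019034 = -1.064858
  θ̈ = (θ̇'−θ̇)/dt = (-1.128768083−-1.132885229)/0.019034 = 0.216305
  sinθ=-0.086891, cosθ=0.996218
  F = (M+m)·ẍ + m·l·cosθ·θ̈ − m·l·sinθ·θ̇² = -2.166060 + 0.042847 − -0.022174 = -2.101039
step 2→3:
  ẍ = (ẋ'−ẋ)/dt = (-0.020960360−0.001561714)/0.019034 = -1.183255
  θ̈ = (θ̇'−θ̇)/dt = (-1.126528735−-1.128768083)/0.019034 = 0.117650
  sinθ=-0.108351, cosθ=0.994113
  F = (M+m)·ẍ + m·l·cosθ·θ̈ − m·l·sinθ·θ̇² = -2.406894 + 0.023255 − -0.027450 = -2.356189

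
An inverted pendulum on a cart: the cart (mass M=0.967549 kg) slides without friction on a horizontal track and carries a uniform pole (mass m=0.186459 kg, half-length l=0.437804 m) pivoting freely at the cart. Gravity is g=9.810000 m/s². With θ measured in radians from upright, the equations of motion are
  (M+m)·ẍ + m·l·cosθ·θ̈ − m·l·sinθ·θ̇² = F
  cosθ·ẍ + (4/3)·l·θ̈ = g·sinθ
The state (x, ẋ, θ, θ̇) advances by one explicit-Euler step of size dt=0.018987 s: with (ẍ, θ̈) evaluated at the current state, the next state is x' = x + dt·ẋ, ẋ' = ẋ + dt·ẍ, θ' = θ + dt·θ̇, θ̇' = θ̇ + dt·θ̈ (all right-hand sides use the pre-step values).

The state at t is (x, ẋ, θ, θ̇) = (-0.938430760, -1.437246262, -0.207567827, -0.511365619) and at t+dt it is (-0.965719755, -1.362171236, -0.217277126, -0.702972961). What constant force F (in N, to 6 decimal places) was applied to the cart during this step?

ẍ = (ẋ'−ẋ)/dt = (-1.362171236−-1.437246262)/0.018987 = 3.954023
θ̈ = (θ̇'−θ̇)/dt = (-0.702972961−-0.511365619)/0.018987 = -10.091502
sinθ=-0.206081, cosθ=0.978535
F = (M+m)·ẍ + m·l·cosθ·θ̈ − m·l·sinθ·θ̇² = 4.562974 + -0.806112 − -0.004399 = 3.761261

F = 3.761261 N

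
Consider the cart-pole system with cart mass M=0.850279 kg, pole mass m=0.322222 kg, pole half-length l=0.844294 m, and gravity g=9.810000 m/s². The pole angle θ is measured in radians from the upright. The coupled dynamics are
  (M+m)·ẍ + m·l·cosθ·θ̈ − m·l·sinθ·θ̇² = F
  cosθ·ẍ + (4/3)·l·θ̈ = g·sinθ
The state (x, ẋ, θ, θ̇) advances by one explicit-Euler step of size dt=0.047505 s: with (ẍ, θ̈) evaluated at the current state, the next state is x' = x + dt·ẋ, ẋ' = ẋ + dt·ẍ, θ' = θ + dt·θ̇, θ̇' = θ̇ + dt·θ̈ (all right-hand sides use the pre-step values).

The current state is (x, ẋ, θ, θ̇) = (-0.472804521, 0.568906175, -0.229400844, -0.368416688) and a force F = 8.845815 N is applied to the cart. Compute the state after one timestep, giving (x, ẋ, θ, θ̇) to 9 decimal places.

(-0.445778633, 1.040384914, -0.246902479, -0.870402766)

sinθ=-0.227394105, cosθ=0.973802814
temp = (F + m·l·θ̇²·sinθ)/(M+m) = (8.845815 + -0.008396662)/1.172501 = 7.537237357
θ̈ = (g·sinθ − cosθ·temp)/(l·(4/3 − m·cos²θ/(M+m))) = -10.567015636
ẍ = temp − m·l·θ̈·cosθ/(M+m) = 9.924823477
Euler: x'=-0.472804521+0.047505·0.568906175=-0.445778633, ẋ'=0.568906175+0.047505·9.924823477=1.040384914
       θ'=-0.229400844+0.047505·-0.368416688=-0.246902479, θ̇'=-0.368416688+0.047505·-10.567015636=-0.870402766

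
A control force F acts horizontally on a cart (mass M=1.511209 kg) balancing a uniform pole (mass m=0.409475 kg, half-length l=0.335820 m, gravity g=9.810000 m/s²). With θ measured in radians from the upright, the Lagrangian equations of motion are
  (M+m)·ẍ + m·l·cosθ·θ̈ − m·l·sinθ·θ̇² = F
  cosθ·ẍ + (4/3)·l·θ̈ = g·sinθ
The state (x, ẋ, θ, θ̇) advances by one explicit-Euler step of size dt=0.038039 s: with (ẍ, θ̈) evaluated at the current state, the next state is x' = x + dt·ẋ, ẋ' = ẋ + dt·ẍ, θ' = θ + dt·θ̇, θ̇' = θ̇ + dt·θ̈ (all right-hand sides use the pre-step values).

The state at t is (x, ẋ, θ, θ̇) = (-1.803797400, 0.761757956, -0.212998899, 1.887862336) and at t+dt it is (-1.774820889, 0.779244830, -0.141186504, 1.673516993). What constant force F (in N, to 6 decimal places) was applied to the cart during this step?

F = 0.229215 N

ẍ = (ẋ'−ẋ)/dt = (0.779244830−0.761757956)/0.038039 = 0.459709
θ̈ = (θ̇'−θ̇)/dt = (1.673516993−1.887862336)/0.038039 = -5.634884
sinθ=-0.211392, cosθ=0.977401
F = (M+m)·ẍ + m·l·cosθ·θ̈ − m·l·sinθ·θ̇² = 0.882956 + -0.757342 − -0.103601 = 0.229215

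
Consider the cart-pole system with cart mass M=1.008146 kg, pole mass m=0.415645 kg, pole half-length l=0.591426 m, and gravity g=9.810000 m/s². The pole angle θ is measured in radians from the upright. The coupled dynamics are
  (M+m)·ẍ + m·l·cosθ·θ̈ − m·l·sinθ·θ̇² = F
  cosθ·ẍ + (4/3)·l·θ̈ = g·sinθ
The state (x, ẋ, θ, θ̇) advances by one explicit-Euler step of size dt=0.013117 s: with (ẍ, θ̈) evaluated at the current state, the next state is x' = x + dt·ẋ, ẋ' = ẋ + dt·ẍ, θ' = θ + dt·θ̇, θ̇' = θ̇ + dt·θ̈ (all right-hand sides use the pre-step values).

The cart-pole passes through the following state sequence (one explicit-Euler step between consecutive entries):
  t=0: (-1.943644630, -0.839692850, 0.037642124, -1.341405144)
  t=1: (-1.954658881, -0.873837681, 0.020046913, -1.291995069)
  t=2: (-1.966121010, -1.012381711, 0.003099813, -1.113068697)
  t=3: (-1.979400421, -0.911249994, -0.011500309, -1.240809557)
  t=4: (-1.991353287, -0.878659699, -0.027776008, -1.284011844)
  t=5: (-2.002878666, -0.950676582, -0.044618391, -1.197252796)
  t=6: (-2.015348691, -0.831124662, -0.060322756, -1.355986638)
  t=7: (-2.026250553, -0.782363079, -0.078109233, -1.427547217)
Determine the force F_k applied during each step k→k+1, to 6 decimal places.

step 0→1:
  ẍ = (ẋ'−ẋ)/dt = (-0.873837681−-0.839692850)/0.013117 = -2.603098
  θ̈ = (θ̇'−θ̇)/dt = (-1.291995069−-1.341405144)/0.013117 = 3.766873
  sinθ=0.037633, cosθ=0.999292
  F = (M+m)·ẍ + m·l·cosθ·θ̈ − m·l·sinθ·θ̇² = -3.706267 + 0.925329 − 0.016646 = -2.797584
step 1→2:
  ẍ = (ẋ'−ẋ)/dt = (-1.012381711−-0.873837681)/0.013117 = -10.562174
  θ̈ = (θ̇'−θ̇)/dt = (-1.113068697−-1.291995069)/0.013117 = 13.640800
  sinθ=0.020046, cosθ=0.999799
  F = (M+m)·ẍ + m·l·cosθ·θ̈ − m·l·sinθ·θ̇² = -15.038328 + 3.352552 − 0.008226 = -11.694001
step 2→3:
  ẍ = (ẋ'−ẋ)/dt = (-0.911249994−-1.012381711)/0.013117 = 7.709973
  θ̈ = (θ̇'−θ̇)/dt = (-1.240809557−-1.113068697)/0.013117 = -9.738573
  sinθ=0.003100, cosθ=0.999995
  F = (M+m)·ẍ + m·l·cosθ·θ̈ − m·l·sinθ·θ̇² = 10.977390 + -2.393956 − 0.000944 = 8.582490
step 3→4:
  ẍ = (ẋ'−ẋ)/dt = (-0.878659699−-0.911249994)/0.013117 = 2.484585
  θ̈ = (θ̇'−θ̇)/dt = (-1.284011844−-1.240809557)/0.013117 = -3.293610
  sinθ=-0.011500, cosθ=0.999934
  F = (M+m)·ẍ + m·l·cosθ·θ̈ − m·l·sinθ·θ̇² = 3.537529 + -0.809592 − -0.004352 = 2.732289
step 4→5:
  ẍ = (ẋ'−ẋ)/dt = (-0.950676582−-0.878659699)/0.013117 = -5.490347
  θ̈ = (θ̇'−θ̇)/dt = (-1.197252796−-1.284011844)/0.013117 = 6.614245
  sinθ=-0.027772, cosθ=0.999614
  F = (M+m)·ẍ + m·l·cosθ·θ̈ − m·l·sinθ·θ̇² = -7.817107 + 1.625308 − -0.011256 = -6.180543
step 5→6:
  ẍ = (ẋ'−ẋ)/dt = (-0.831124662−-0.950676582)/0.013117 = 9.114273
  θ̈ = (θ̇'−θ̇)/dt = (-1.355986638−-1.197252796)/0.013117 = -12.101383
  sinθ=-0.044604, cosθ=0.999005
  F = (M+m)·ẍ + m·l·cosθ·θ̈ − m·l·sinθ·θ̇² = 12.976820 + -2.971841 − -0.015717 = 10.020696
step 6→7:
  ẍ = (ẋ'−ẋ)/dt = (-0.782363079−-0.831124662)/0.013117 = 3.717434
  θ̈ = (θ̇'−θ̇)/dt = (-1.427547217−-1.355986638)/0.013117 = -5.455560
  sinθ=-0.060286, cosθ=0.998181
  F = (M+m)·ẍ + m·l·cosθ·θ̈ − m·l·sinθ·θ̇² = 5.292849 + -1.338664 − -0.027249 = 3.981434

F_0 = -2.797584 N
F_1 = -11.694001 N
F_2 = 8.582490 N
F_3 = 2.732289 N
F_4 = -6.180543 N
F_5 = 10.020696 N
F_6 = 3.981434 N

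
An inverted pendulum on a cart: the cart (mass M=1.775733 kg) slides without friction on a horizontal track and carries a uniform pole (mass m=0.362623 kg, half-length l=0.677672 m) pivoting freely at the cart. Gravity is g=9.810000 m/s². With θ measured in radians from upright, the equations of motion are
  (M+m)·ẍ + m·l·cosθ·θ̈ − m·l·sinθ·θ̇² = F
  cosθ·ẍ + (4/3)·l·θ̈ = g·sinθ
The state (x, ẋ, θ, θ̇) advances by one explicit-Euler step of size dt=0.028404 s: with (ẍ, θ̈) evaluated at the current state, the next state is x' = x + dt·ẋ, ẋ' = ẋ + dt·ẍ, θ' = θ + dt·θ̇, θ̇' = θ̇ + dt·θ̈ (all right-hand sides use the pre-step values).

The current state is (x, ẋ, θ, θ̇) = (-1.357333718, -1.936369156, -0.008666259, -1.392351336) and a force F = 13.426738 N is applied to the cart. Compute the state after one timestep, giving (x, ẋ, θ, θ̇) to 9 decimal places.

(-1.412334348, -1.731744942, -0.048214606, -1.621479101)

sinθ=-0.008666151, cosθ=0.999962448
temp = (F + m·l·θ̇²·sinθ)/(M+m) = (13.426738 + -0.004128562)/2.138356 = 6.277069598
θ̈ = (g·sinθ − cosθ·temp)/(l·(4/3 − m·cos²θ/(M+m))) = -8.066742887
ẍ = temp − m·l·θ̈·cosθ/(M+m) = 7.204063303
Euler: x'=-1.357333718+0.028404·-1.936369156=-1.412334348, ẋ'=-1.936369156+0.028404·7.204063303=-1.731744942
       θ'=-0.008666259+0.028404·-1.392351336=-0.048214606, θ̇'=-1.392351336+0.028404·-8.066742887=-1.621479101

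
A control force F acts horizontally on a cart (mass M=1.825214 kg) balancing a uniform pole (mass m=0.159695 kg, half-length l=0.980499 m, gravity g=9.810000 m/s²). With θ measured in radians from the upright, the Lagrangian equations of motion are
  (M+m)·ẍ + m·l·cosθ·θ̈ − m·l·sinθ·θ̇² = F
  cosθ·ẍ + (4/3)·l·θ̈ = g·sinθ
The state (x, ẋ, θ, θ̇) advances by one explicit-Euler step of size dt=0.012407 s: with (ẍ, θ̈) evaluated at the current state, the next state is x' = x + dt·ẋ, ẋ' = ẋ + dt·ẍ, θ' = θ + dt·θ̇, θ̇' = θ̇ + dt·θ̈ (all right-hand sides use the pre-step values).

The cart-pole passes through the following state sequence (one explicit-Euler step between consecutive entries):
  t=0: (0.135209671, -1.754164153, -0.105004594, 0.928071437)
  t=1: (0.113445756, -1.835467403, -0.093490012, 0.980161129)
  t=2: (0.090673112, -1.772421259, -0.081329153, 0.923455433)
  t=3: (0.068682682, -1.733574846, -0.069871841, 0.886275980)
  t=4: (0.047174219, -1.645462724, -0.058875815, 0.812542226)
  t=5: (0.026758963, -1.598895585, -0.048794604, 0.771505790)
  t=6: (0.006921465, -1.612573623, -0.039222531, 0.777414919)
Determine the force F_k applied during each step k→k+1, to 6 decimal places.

step 0→1:
  ẍ = (ẋ'−ẋ)/dt = (-1.835467403−-1.754164153)/0.012407 = -6.553014
  θ̈ = (θ̇'−θ̇)/dt = (0.980161129−0.928071437)/0.012407 = 4.198412
  sinθ=-0.104812, cosθ=0.994492
  F = (M+m)·ẍ + m·l·cosθ·θ̈ − m·l·sinθ·θ̇² = -13.007137 + 0.653770 − -0.014136 = -12.339232
step 1→2:
  ẍ = (ẋ'−ẋ)/dt = (-1.772421259−-1.835467403)/0.012407 = 5.081498
  θ̈ = (θ̇'−θ̇)/dt = (0.923455433−0.980161129)/0.012407 = -4.570460
  sinθ=-0.093354, cosθ=0.995633
  F = (M+m)·ẍ + m·l·cosθ·θ̈ − m·l·sinθ·θ̇² = 10.086311 + -0.712521 − -0.014043 = 9.387833
step 2→3:
  ẍ = (ẋ'−ẋ)/dt = (-1.733574846−-1.772421259)/0.012407 = 3.131008
  θ̈ = (θ̇'−θ̇)/dt = (0.886275980−0.923455433)/0.012407 = -2.996651
  sinθ=-0.081240, cosθ=0.996695
  F = (M+m)·ẍ + m·l·cosθ·θ̈ − m·l·sinθ·θ̇² = 6.214765 + -0.467667 − -0.010848 = 5.757946
step 3→4:
  ẍ = (ẋ'−ẋ)/dt = (-1.645462724−-1.733574846)/0.012407 = 7.101807
  θ̈ = (θ̇'−θ̇)/dt = (0.812542226−0.886275980)/0.012407 = -5.942916
  sinθ=-0.069815, cosθ=0.997560
  F = (M+m)·ẍ + m·l·cosθ·θ̈ − m·l·sinθ·θ̇² = 14.096441 + -0.928276 − -0.008587 = 13.176752
step 4→5:
  ẍ = (ẋ'−ẋ)/dt = (-1.598895585−-1.645462724)/0.012407 = 3.753296
  θ̈ = (θ̇'−θ̇)/dt = (0.771505790−0.812542226)/0.012407 = -3.307523
  sinθ=-0.058842, cosθ=0.998267
  F = (M+m)·ẍ + m·l·cosθ·θ̈ − m·l·sinθ·θ̇² = 7.449950 + -0.516997 − -0.006083 = 6.939036
step 5→6:
  ẍ = (ẋ'−ẋ)/dt = (-1.612573623−-1.598895585)/0.012407 = -1.102445
  θ̈ = (θ̇'−θ̇)/dt = (0.777414919−0.771505790)/0.012407 = 0.476274
  sinθ=-0.048775, cosθ=0.998810
  F = (M+m)·ẍ + m·l·cosθ·θ̈ − m·l·sinθ·θ̇² = -2.188253 + 0.074487 − -0.004546 = -2.109221

F_0 = -12.339232 N
F_1 = 9.387833 N
F_2 = 5.757946 N
F_3 = 13.176752 N
F_4 = 6.939036 N
F_5 = -2.109221 N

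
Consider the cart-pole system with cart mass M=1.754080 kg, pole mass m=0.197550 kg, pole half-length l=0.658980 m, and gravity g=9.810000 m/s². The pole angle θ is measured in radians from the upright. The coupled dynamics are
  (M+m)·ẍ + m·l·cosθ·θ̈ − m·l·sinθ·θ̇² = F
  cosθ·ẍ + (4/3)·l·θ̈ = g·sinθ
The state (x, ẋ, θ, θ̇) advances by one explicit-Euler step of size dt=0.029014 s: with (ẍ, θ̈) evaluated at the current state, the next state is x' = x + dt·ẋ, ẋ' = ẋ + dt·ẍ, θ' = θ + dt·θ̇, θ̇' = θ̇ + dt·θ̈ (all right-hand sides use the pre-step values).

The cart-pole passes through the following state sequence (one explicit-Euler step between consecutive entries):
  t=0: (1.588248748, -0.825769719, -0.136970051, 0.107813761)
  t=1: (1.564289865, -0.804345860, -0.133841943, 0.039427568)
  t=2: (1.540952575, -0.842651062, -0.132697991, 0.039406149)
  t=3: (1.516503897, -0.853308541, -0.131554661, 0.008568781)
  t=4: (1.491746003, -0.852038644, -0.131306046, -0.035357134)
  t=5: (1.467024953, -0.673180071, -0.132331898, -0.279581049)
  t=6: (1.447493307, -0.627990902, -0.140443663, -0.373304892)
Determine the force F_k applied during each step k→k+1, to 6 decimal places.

step 0→1:
  ẍ = (ẋ'−ẋ)/dt = (-0.804345860−-0.825769719)/0.029014 = 0.738397
  θ̈ = (θ̇'−θ̇)/dt = (0.039427568−0.107813761)/0.029014 = -2.357007
  sinθ=-0.136542, cosθ=0.990634
  F = (M+m)·ẍ + m·l·cosθ·θ̈ − m·l·sinθ·θ̇² = 1.441078 + -0.303965 − -0.000207 = 1.137320
step 1→2:
  ẍ = (ẋ'−ẋ)/dt = (-0.842651062−-0.804345860)/0.029014 = -1.320232
  θ̈ = (θ̇'−θ̇)/dt = (0.039406149−0.039427568)/0.029014 = -0.000738
  sinθ=-0.133443, cosθ=0.991057
  F = (M+m)·ẍ + m·l·cosθ·θ̈ − m·l·sinθ·θ̇² = -2.576604 + -0.000095 − -0.000027 = -2.576672
step 2→3:
  ẍ = (ẋ'−ẋ)/dt = (-0.853308541−-0.842651062)/0.029014 = -0.367322
  θ̈ = (θ̇'−θ̇)/dt = (0.008568781−0.039406149)/0.029014 = -1.062844
  sinθ=-0.132309, cosθ=0.991209
  F = (M+m)·ẍ + m·l·cosθ·θ̈ − m·l·sinθ·θ̇² = -0.716876 + -0.137146 − -0.000027 = -0.853996
step 3→4:
  ẍ = (ẋ'−ẋ)/dt = (-0.852038644−-0.853308541)/0.029014 = 0.043768
  θ̈ = (θ̇'−θ̇)/dt = (-0.035357134−0.008568781)/0.029014 = -1.513956
  sinθ=-0.131176, cosθ=0.991359
  F = (M+m)·ẍ + m·l·cosθ·θ̈ − m·l·sinθ·θ̇² = 0.085420 + -0.195386 − -0.000001 = -0.109965
step 4→5:
  ẍ = (ẋ'−ẋ)/dt = (-0.673180071−-0.852038644)/0.029014 = 6.164561
  θ̈ = (θ̇'−θ̇)/dt = (-0.279581049−-0.035357134)/0.029014 = -8.417451
  sinθ=-0.130929, cosθ=0.991392
  F = (M+m)·ẍ + m·l·cosθ·θ̈ − m·l·sinθ·θ̇² = 12.030942 + -1.086363 − -0.000021 = 10.944600
step 5→6:
  ẍ = (ẋ'−ẋ)/dt = (-0.627990902−-0.673180071)/0.029014 = 1.557495
  θ̈ = (θ̇'−θ̇)/dt = (-0.373304892−-0.279581049)/0.029014 = -3.230297
  sinθ=-0.131946, cosθ=0.991257
  F = (M+m)·ẍ + m·l·cosθ·θ̈ − m·l·sinθ·θ̇² = 3.039655 + -0.416848 − -0.001343 = 2.624149

F_0 = 1.137320 N
F_1 = -2.576672 N
F_2 = -0.853996 N
F_3 = -0.109965 N
F_4 = 10.944600 N
F_5 = 2.624149 N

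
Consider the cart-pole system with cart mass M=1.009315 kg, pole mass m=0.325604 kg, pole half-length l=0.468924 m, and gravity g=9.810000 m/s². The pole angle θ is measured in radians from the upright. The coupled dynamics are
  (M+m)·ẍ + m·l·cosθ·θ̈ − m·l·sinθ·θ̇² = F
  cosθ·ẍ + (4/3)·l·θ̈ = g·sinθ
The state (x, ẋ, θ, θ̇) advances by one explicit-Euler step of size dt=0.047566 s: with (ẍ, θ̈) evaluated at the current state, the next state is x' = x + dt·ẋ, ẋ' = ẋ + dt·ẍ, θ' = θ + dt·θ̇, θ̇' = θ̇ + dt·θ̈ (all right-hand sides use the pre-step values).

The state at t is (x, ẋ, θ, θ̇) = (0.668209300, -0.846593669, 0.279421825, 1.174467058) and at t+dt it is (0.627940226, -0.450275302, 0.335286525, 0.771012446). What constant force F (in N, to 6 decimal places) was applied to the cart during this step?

F = 9.819584 N

ẍ = (ẋ'−ẋ)/dt = (-0.450275302−-0.846593669)/0.047566 = 8.331968
θ̈ = (θ̇'−θ̇)/dt = (0.771012446−1.174467058)/0.047566 = -8.481996
sinθ=0.275800, cosθ=0.961215
F = (M+m)·ẍ + m·l·cosθ·θ̈ − m·l·sinθ·θ̇² = 11.122502 + -1.244832 − 0.058086 = 9.819584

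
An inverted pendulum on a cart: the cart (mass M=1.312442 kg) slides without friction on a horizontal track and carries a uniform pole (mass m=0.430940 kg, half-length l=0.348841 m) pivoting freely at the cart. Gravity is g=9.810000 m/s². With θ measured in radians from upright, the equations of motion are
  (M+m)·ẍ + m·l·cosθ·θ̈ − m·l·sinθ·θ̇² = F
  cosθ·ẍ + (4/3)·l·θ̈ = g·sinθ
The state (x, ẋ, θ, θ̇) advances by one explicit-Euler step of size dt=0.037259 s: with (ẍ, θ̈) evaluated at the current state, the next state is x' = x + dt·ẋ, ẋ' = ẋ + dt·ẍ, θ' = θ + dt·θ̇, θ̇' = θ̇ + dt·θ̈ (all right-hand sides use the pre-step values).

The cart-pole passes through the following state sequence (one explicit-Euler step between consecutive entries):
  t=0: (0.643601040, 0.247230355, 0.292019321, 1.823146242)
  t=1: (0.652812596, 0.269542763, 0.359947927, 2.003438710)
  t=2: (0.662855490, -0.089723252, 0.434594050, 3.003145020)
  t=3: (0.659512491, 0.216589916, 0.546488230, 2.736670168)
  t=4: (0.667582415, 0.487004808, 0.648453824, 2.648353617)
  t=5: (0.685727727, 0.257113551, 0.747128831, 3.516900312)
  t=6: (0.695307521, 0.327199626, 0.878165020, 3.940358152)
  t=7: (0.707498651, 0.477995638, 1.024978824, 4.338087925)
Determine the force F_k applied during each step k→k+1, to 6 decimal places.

F_0 = 1.596801 N
F_1 = -13.247863 N
F_2 = 12.786611 N
F_3 = 11.763416 N
F_4 = -8.600590 N
F_5 = 3.269340 N
F_6 = 6.284368 N

step 0→1:
  ẍ = (ẋ'−ẋ)/dt = (0.269542763−0.247230355)/0.037259 = 0.598846
  θ̈ = (θ̇'−θ̇)/dt = (2.003438710−1.823146242)/0.037259 = 4.838897
  sinθ=0.287887, cosθ=0.957664
  F = (M+m)·ẍ + m·l·cosθ·θ̈ − m·l·sinθ·θ̇² = 1.044018 + 0.696633 − 0.143850 = 1.596801
step 1→2:
  ẍ = (ẋ'−ẋ)/dt = (-0.089723252−0.269542763)/0.037259 = -9.642396
  θ̈ = (θ̇'−θ̇)/dt = (3.003145020−2.003438710)/0.037259 = 26.831271
  sinθ=0.352225, cosθ=0.935915
  F = (M+m)·ẍ + m·l·cosθ·θ̈ − m·l·sinθ·θ̇² = -16.810379 + 3.775044 − 0.212529 = -13.247863
step 2→3:
  ẍ = (ẋ'−ẋ)/dt = (0.216589916−-0.089723252)/0.037259 = 8.221186
  θ̈ = (θ̇'−θ̇)/dt = (2.736670168−3.003145020)/0.037259 = -7.151959
  sinθ=0.421042, cosθ=0.907041
  F = (M+m)·ẍ + m·l·cosθ·θ̈ − m·l·sinθ·θ̇² = 14.332668 + -0.975206 − 0.570851 = 12.786611
step 3→4:
  ẍ = (ẋ'−ẋ)/dt = (0.487004808−0.216589916)/0.037259 = 7.257707
  θ̈ = (θ̇'−θ̇)/dt = (2.648353617−2.736670168)/0.037259 = -2.370341
  sinθ=0.519690, cosθ=0.854355
  F = (M+m)·ẍ + m·l·cosθ·θ̈ − m·l·sinθ·θ̇² = 12.652955 + -0.304434 − 0.585105 = 11.763416
step 4→5:
  ẍ = (ẋ'−ẋ)/dt = (0.257113551−0.487004808)/0.037259 = -6.170087
  θ̈ = (θ̇'−θ̇)/dt = (3.516900312−2.648353617)/0.037259 = 23.311058
  sinθ=0.603955, cosθ=0.797019
  F = (M+m)·ẍ + m·l·cosθ·θ̈ − m·l·sinθ·θ̇² = -10.756818 + 2.793025 − 0.636797 = -8.600590
step 5→6:
  ẍ = (ẋ'−ẋ)/dt = (0.327199626−0.257113551)/0.037259 = 1.881051
  θ̈ = (θ̇'−θ̇)/dt = (3.940358152−3.516900312)/0.037259 = 11.365250
  sinθ=0.679535, cosθ=0.733643
  F = (M+m)·ẍ + m·l·cosθ·θ̈ − m·l·sinθ·θ̇² = 3.279390 + 1.253453 − 1.263503 = 3.269340
step 6→7:
  ẍ = (ẋ'−ẋ)/dt = (0.477995638−0.327199626)/0.037259 = 4.047237
  θ̈ = (θ̇'−θ̇)/dt = (4.338087925−3.940358152)/0.037259 = 10.674730
  sinθ=0.769568, cosθ=0.638564
  F = (M+m)·ẍ + m·l·cosθ·θ̈ − m·l·sinθ·θ̇² = 7.055881 + 1.024722 − 1.796234 = 6.284368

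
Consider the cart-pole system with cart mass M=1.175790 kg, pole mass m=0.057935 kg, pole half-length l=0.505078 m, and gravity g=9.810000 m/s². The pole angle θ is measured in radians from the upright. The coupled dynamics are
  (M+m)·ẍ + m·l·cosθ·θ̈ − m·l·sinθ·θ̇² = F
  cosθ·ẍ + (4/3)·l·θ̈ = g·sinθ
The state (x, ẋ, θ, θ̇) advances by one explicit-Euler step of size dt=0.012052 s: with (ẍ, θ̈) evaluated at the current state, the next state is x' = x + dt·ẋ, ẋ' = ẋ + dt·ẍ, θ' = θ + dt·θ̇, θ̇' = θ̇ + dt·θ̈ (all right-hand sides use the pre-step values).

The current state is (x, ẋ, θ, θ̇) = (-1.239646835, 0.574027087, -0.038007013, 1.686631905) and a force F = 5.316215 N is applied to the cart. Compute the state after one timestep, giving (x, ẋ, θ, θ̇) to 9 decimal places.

sinθ=-0.037997863, cosθ=0.999277820
temp = (F + m·l·θ̇²·sinθ)/(M+m) = (5.316215 + -0.003163001)/1.233725 = 4.306512391
θ̈ = (g·sinθ − cosθ·temp)/(l·(4/3 − m·cos²θ/(M+m))) = -7.196824613
ẍ = temp − m·l·θ̈·cosθ/(M+m) = 4.477084597
Euler: x'=-1.239646835+0.012052·0.574027087=-1.232728661, ẋ'=0.574027087+0.012052·4.477084597=0.627984911
       θ'=-0.038007013+0.012052·1.686631905=-0.017679725, θ̇'=1.686631905+0.012052·-7.196824613=1.599895775

(-1.232728661, 0.627984911, -0.017679725, 1.599895775)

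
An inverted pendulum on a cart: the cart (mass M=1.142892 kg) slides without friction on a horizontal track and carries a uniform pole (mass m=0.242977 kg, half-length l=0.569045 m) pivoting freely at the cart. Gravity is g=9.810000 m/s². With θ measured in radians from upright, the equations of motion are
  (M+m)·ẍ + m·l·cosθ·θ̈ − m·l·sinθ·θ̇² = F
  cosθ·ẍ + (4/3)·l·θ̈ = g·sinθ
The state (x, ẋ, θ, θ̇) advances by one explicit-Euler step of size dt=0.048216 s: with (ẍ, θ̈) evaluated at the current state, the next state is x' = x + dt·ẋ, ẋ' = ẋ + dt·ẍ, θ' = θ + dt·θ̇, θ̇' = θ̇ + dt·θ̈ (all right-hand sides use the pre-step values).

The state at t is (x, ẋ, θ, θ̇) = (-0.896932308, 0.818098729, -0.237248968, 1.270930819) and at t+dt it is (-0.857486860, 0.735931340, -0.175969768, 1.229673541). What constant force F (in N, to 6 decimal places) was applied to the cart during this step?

F = -2.424237 N

ẍ = (ẋ'−ẋ)/dt = (0.735931340−0.818098729)/0.048216 = -1.704152
θ̈ = (θ̇'−θ̇)/dt = (1.229673541−1.270930819)/0.048216 = -0.855676
sinθ=-0.235030, cosθ=0.971988
F = (M+m)·ẍ + m·l·cosθ·θ̈ − m·l·sinθ·θ̇² = -2.361731 + -0.114996 − -0.052490 = -2.424237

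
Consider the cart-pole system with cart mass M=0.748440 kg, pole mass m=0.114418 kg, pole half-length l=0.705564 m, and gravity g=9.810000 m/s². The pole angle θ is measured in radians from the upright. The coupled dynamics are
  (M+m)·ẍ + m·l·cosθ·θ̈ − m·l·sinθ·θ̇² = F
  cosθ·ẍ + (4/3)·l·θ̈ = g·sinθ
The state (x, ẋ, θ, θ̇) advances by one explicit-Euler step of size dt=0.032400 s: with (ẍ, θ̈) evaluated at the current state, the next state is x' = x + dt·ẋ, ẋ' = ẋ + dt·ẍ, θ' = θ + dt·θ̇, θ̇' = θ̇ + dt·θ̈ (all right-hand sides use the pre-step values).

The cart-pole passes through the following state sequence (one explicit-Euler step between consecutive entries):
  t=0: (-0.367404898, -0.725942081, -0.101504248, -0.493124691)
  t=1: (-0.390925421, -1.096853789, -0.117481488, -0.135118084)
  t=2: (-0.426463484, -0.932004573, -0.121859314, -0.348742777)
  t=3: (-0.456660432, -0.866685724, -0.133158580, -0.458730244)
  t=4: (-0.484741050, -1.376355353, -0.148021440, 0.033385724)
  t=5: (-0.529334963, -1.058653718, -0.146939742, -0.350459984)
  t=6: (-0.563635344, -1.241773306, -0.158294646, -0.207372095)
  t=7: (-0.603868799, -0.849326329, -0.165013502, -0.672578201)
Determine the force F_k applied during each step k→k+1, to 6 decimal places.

step 0→1:
  ẍ = (ẋ'−ẋ)/dt = (-1.096853789−-0.725942081)/0.032400 = -11.447892
  θ̈ = (θ̇'−θ̇)/dt = (-0.135118084−-0.493124691)/0.032400 = 11.049587
  sinθ=-0.101330, cosθ=0.994853
  F = (M+m)·ẍ + m·l·cosθ·θ̈ − m·l·sinθ·θ̇² = -9.877905 + 0.887433 − -0.001989 = -8.988483
step 1→2:
  ẍ = (ẋ'−ẋ)/dt = (-0.932004573−-1.096853789)/0.032400 = 5.087939
  θ̈ = (θ̇'−θ̇)/dt = (-0.348742777−-0.135118084)/0.032400 = -6.593355
  sinθ=-0.117211, cosθ=0.993107
  F = (M+m)·ẍ + m·l·cosθ·θ̈ − m·l·sinθ·θ̇² = 4.390169 + -0.528607 − -0.000173 = 3.861734
step 2→3:
  ẍ = (ẋ'−ẋ)/dt = (-0.866685724−-0.932004573)/0.032400 = 2.016014
  θ̈ = (θ̇'−θ̇)/dt = (-0.458730244−-0.348742777)/0.032400 = -3.394675
  sinθ=-0.121558, cosθ=0.992584
  F = (M+m)·ẍ + m·l·cosθ·θ̈ − m·l·sinθ·θ̇² = 1.739534 + -0.272017 − -0.001194 = 1.468710
step 3→4:
  ẍ = (ẋ'−ẋ)/dt = (-1.376355353−-0.866685724)/0.032400 = -15.730544
  θ̈ = (θ̇'−θ̇)/dt = (0.033385724−-0.458730244)/0.032400 = 15.188764
  sinθ=-0.132765, cosθ=0.991147
  F = (M+m)·ẍ + m·l·cosθ·θ̈ − m·l·sinθ·θ̇² = -13.573226 + 1.215322 − -0.002255 = -12.355648
step 4→5:
  ẍ = (ẋ'−ẋ)/dt = (-1.058653718−-1.376355353)/0.032400 = 9.805606
  θ̈ = (θ̇'−θ̇)/dt = (-0.350459984−0.033385724)/0.032400 = -11.847090
  sinθ=-0.147481, cosθ=0.989065
  F = (M+m)·ẍ + m·l·cosθ·θ̈ − m·l·sinθ·θ̇² = 8.460846 + -0.945948 − -0.000013 = 7.514911
step 5→6:
  ẍ = (ẋ'−ẋ)/dt = (-1.241773306−-1.058653718)/0.032400 = -5.651839
  θ̈ = (θ̇'−θ̇)/dt = (-0.207372095−-0.350459984)/0.032400 = 4.416293
  sinθ=-0.146412, cosθ=0.989224
  F = (M+m)·ẍ + m·l·cosθ·θ̈ − m·l·sinθ·θ̇² = -4.876735 + 0.352682 − -0.001452 = -4.522601
step 6→7:
  ẍ = (ẋ'−ẋ)/dt = (-0.849326329−-1.241773306)/0.032400 = 12.112561
  θ̈ = (θ̇'−θ̇)/dt = (-0.672578201−-0.207372095)/0.032400 = -14.358213
  sinθ=-0.157634, cosθ=0.987498
  F = (M+m)·ẍ + m·l·cosθ·θ̈ − m·l·sinθ·θ̇² = 10.451420 + -1.144635 − -0.000547 = 9.307332

F_0 = -8.988483 N
F_1 = 3.861734 N
F_2 = 1.468710 N
F_3 = -12.355648 N
F_4 = 7.514911 N
F_5 = -4.522601 N
F_6 = 9.307332 N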